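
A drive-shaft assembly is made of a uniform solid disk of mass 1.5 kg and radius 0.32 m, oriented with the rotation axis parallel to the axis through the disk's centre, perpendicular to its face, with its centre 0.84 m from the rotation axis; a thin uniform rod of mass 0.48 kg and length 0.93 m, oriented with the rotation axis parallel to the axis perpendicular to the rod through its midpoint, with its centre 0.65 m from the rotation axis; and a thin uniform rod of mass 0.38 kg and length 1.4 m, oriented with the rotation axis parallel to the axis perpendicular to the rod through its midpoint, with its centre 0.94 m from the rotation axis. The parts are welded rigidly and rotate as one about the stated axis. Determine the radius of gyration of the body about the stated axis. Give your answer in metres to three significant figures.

Solid disk: I_cm = (1/2)MR² = (1/2)(1.5)(0.32)² = 0.0768 kg·m²; centre at d = 0.84 m, so I = I_cm + Md² gives I = 0.0768 + (1.5)(0.84)² = 1.1352 kg·m².
Thin rod: I_cm = (1/12)ML² = (1/12)(0.48)(0.93)² = 0.034596 kg·m²; centre at d = 0.65 m, so I = I_cm + Md² gives I = 0.034596 + (0.48)(0.65)² = 0.2374 kg·m².
Thin rod: I_cm = (1/12)ML² = (1/12)(0.38)(1.4)² = 0.062067 kg·m²; centre at d = 0.94 m, so I = I_cm + Md² gives I = 0.062067 + (0.38)(0.94)² = 0.39783 kg·m².
Total I = 1.7704 kg·m²; total mass M = 2.36 kg.
k = √(I/M) = √(1.7704/2.36) = 0.86613 m.

0.866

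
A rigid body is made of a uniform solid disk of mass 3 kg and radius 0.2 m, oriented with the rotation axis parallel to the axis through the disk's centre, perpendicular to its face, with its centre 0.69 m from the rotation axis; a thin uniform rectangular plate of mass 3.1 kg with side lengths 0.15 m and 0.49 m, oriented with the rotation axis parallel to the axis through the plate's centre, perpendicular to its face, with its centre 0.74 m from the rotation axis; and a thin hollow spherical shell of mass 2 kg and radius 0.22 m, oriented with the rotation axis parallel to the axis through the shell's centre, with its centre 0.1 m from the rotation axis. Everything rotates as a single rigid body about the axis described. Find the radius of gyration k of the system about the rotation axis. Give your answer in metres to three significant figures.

Solid disk: I_cm = (1/2)MR² = (1/2)(3)(0.2)² = 0.06 kg m^2; centre at d = 0.69 m, so the parallel axis theorem gives I = 0.06 + (3)(0.69)² = 1.4883 kg m^2.
Rectangular plate: I_cm = (1/12)M(a²+b²) = (1/12)(3.1)[(0.15)² + (0.49)²] = 0.067838 kg m^2; centre at d = 0.74 m, so the parallel axis theorem gives I = 0.067838 + (3.1)(0.74)² = 1.7654 kg m^2.
Spherical shell: I_cm = (2/3)MR² = (2/3)(2)(0.22)² = 0.064533 kg m^2; centre at d = 0.1 m, so the parallel axis theorem gives I = 0.064533 + (2)(0.1)² = 0.084533 kg m^2.
Total I = 3.3382 kg m^2; total mass M = 8.1 kg.
k = √(I/M) = √(3.3382/8.1) = 0.64197 m.

0.642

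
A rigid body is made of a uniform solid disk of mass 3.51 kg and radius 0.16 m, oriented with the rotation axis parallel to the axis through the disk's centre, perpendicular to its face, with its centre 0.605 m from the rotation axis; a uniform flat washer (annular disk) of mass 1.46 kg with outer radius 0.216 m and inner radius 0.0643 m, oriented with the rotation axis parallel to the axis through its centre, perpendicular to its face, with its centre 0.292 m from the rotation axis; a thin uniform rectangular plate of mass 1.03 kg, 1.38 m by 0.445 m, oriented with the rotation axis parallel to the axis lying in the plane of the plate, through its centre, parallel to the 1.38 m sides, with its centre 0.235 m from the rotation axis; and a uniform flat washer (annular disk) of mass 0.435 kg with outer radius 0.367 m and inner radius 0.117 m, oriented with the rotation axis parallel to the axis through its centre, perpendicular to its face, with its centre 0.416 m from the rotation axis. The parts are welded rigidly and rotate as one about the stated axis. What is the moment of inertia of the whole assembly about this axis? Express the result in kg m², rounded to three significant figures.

1.67

Solid disk: I_cm = (1/2)MR² = (1/2)(3.51)(0.16)² = 0.044928 kg m²; centre at d = 0.605 m, so I = I_cm + Md² gives I = 0.044928 + (3.51)(0.605)² = 1.3297 kg m².
Annular disk: I_cm = (1/2)M(R²+r²) = (1/2)(1.46)[(0.216)² + (0.0643)²] = 0.037077 kg m²; centre at d = 0.292 m, so I = I_cm + Md² gives I = 0.037077 + (1.46)(0.292)² = 0.16156 kg m².
Rectangular plate: I_cm = (1/12)Mb² = (1/12)(1.03)(0.445)² = 0.016997 kg m²; centre at d = 0.235 m, so I = I_cm + Md² gives I = 0.016997 + (1.03)(0.235)² = 0.073879 kg m².
Annular disk: I_cm = (1/2)M(R²+r²) = (1/2)(0.435)[(0.367)² + (0.117)²] = 0.032272 kg m²; centre at d = 0.416 m, so I = I_cm + Md² gives I = 0.032272 + (0.435)(0.416)² = 0.10755 kg m².
Total I = 1.3297 + 0.16156 + 0.073879 + 0.10755 = 1.6727 kg m².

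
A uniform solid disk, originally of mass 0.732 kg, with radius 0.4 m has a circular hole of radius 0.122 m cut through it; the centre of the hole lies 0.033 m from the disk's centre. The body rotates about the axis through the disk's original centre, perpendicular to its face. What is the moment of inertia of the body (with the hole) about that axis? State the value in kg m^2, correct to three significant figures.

0.0580

Unpierced body about its centre: I₀ = (1/2)MR² = (1/2)(0.732)(0.4)² = 0.05856 kg m^2.
The removed disk has mass m = M·(r/R)² = (0.732)(0.122/0.4)² = 0.068094 kg (same uniform areal density).
Its moment of inertia about the rotation axis (parallel-axis theorem): I_hole = (1/2)mr² + md² = (1/2)(0.068094)(0.122)² + (0.068094)(0.033)² = 0.00058091 kg m^2.
Treating the hole as negative mass, I = I₀ − I_hole = 0.05856 − 0.00058091 = 0.057979 kg m^2.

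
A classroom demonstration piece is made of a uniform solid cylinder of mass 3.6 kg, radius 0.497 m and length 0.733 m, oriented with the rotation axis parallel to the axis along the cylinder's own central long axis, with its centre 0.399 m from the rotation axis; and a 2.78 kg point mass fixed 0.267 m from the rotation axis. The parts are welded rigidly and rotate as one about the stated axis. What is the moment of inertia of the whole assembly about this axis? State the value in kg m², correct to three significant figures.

1.22

Solid cylinder: I_cm = (1/2)MR² = (1/2)(3.6)(0.497)² = 0.44462 kg m²; centre at d = 0.399 m, so the parallel axis theorem gives I = 0.44462 + (3.6)(0.399)² = 1.0177 kg m².
Point mass: I_cm = 0; centre at d = 0.267 m, so the parallel axis theorem gives I = 0 + (2.78)(0.267)² = 0.19818 kg m².
Total I = 1.0177 + 0.19818 = 1.2159 kg m².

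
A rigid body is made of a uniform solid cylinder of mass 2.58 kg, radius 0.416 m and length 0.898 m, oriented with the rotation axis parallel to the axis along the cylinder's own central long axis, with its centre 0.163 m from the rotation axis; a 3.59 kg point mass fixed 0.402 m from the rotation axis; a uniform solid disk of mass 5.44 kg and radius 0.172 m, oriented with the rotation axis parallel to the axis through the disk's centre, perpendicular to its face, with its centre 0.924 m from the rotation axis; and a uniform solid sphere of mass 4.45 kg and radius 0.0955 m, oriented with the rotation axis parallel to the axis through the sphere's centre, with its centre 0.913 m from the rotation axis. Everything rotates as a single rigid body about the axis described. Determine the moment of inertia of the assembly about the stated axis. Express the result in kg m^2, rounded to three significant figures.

9.32

Solid cylinder: I_cm = (1/2)MR² = (1/2)(2.58)(0.416)² = 0.22324 kg m^2; centre at d = 0.163 m, so I = I_cm + Md² gives I = 0.22324 + (2.58)(0.163)² = 0.29179 kg m^2.
Point mass: I_cm = 0; centre at d = 0.402 m, so I = I_cm + Md² gives I = 0 + (3.59)(0.402)² = 0.58016 kg m^2.
Solid disk: I_cm = (1/2)MR² = (1/2)(5.44)(0.172)² = 0.080468 kg m^2; centre at d = 0.924 m, so I = I_cm + Md² gives I = 0.080468 + (5.44)(0.924)² = 4.725 kg m^2.
Solid sphere: I_cm = (2/5)MR² = (2/5)(4.45)(0.0955)² = 0.016234 kg m^2; centre at d = 0.913 m, so I = I_cm + Md² gives I = 0.016234 + (4.45)(0.913)² = 3.7256 kg m^2.
Total I = 0.29179 + 0.58016 + 4.725 + 3.7256 = 9.3226 kg m^2.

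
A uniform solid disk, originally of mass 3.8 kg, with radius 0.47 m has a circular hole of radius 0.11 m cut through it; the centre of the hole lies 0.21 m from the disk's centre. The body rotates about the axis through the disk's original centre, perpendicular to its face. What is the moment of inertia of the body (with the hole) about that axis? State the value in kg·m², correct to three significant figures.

0.409

Unpierced body about its centre: I₀ = (1/2)MR² = (1/2)(3.8)(0.47)² = 0.41971 kg·m².
The removed disk has mass m = M·(r/R)² = (3.8)(0.11/0.47)² = 0.20815 kg (same uniform areal density).
Its moment of inertia about the rotation axis (parallel-axis theorem): I_hole = (1/2)mr² + md² = (1/2)(0.20815)(0.11)² + (0.20815)(0.21)² = 0.010439 kg·m².
Treating the hole as negative mass, I = I₀ − I_hole = 0.41971 − 0.010439 = 0.40927 kg·m².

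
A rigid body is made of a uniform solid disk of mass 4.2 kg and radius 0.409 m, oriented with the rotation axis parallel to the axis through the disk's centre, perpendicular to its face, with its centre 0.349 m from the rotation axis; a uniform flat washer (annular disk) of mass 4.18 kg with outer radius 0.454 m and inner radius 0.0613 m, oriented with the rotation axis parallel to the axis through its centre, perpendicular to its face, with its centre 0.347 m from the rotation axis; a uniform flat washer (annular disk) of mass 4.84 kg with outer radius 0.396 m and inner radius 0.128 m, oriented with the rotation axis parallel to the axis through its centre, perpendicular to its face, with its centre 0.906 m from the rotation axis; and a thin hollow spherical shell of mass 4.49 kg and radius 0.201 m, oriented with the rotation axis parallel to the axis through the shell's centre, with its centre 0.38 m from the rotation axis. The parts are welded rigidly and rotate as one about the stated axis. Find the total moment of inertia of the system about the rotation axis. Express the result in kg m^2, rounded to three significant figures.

6.97

Solid disk: I_cm = (1/2)MR² = (1/2)(4.2)(0.409)² = 0.35129 kg m^2; centre at d = 0.349 m, so the parallel axis theorem gives I = 0.35129 + (4.2)(0.349)² = 0.86285 kg m^2.
Annular disk: I_cm = (1/2)M(R²+r²) = (1/2)(4.18)[(0.454)² + (0.0613)²] = 0.43864 kg m^2; centre at d = 0.347 m, so the parallel axis theorem gives I = 0.43864 + (4.18)(0.347)² = 0.94195 kg m^2.
Annular disk: I_cm = (1/2)M(R²+r²) = (1/2)(4.84)[(0.396)² + (0.128)²] = 0.41914 kg m^2; centre at d = 0.906 m, so the parallel axis theorem gives I = 0.41914 + (4.84)(0.906)² = 4.392 kg m^2.
Spherical shell: I_cm = (2/3)MR² = (2/3)(4.49)(0.201)² = 0.12093 kg m^2; centre at d = 0.38 m, so the parallel axis theorem gives I = 0.12093 + (4.49)(0.38)² = 0.76929 kg m^2.
Total I = 0.86285 + 0.94195 + 4.392 + 0.76929 = 6.9661 kg m^2.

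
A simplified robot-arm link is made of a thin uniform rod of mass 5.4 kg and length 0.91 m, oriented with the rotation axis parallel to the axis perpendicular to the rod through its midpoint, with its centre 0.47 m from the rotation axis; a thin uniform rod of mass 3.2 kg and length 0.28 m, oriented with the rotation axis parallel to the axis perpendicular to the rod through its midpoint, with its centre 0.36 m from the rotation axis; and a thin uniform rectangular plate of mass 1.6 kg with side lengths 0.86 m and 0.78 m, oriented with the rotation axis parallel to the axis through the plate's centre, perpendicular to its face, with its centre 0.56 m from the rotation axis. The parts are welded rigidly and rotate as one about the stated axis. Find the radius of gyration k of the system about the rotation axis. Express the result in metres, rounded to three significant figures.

Thin rod: I_cm = (1/12)ML² = (1/12)(5.4)(0.91)² = 0.37265 kg·m²; centre at d = 0.47 m, so I = I_cm + Md² gives I = 0.37265 + (5.4)(0.47)² = 1.5655 kg·m².
Thin rod: I_cm = (1/12)ML² = (1/12)(3.2)(0.28)² = 0.020907 kg·m²; centre at d = 0.36 m, so I = I_cm + Md² gives I = 0.020907 + (3.2)(0.36)² = 0.43563 kg·m².
Rectangular plate: I_cm = (1/12)M(a²+b²) = (1/12)(1.6)[(0.86)² + (0.78)²] = 0.17973 kg·m²; centre at d = 0.56 m, so I = I_cm + Md² gives I = 0.17973 + (1.6)(0.56)² = 0.68149 kg·m².
Total I = 2.6826 kg·m²; total mass M = 10.2 kg.
k = √(I/M) = √(2.6826/10.2) = 0.51284 m.

0.513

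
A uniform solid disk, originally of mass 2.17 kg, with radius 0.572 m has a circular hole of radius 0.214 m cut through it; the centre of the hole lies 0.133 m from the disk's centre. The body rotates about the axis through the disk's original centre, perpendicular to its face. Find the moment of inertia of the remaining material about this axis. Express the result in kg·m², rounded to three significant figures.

0.343

Unpierced body about its centre: I₀ = (1/2)MR² = (1/2)(2.17)(0.572)² = 0.35499 kg·m².
The removed disk has mass m = M·(r/R)² = (2.17)(0.214/0.572)² = 0.30374 kg (same uniform areal density).
Its moment of inertia about the rotation axis (parallel-axis theorem): I_hole = (1/2)mr² + md² = (1/2)(0.30374)(0.214)² + (0.30374)(0.133)² = 0.012328 kg·m².
Treating the hole as negative mass, I = I₀ − I_hole = 0.35499 − 0.012328 = 0.34267 kg·m².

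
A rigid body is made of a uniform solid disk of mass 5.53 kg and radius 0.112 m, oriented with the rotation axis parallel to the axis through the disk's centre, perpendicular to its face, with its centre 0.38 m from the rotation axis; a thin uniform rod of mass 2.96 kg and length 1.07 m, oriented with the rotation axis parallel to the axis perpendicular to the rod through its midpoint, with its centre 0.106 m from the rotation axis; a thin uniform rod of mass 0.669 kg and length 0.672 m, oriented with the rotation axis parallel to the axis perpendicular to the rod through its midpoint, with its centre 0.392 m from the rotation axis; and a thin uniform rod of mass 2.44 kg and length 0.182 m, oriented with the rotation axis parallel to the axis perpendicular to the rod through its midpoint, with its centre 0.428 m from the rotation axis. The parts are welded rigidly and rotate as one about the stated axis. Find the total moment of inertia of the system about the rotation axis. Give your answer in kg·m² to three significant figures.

Solid disk: I_cm = (1/2)MR² = (1/2)(5.53)(0.112)² = 0.034684 kg·m²; centre at d = 0.38 m, so the parallel axis theorem gives I = 0.034684 + (5.53)(0.38)² = 0.83322 kg·m².
Thin rod: I_cm = (1/12)ML² = (1/12)(2.96)(1.07)² = 0.28241 kg·m²; centre at d = 0.106 m, so the parallel axis theorem gives I = 0.28241 + (2.96)(0.106)² = 0.31567 kg·m².
Thin rod: I_cm = (1/12)ML² = (1/12)(0.669)(0.672)² = 0.025176 kg·m²; centre at d = 0.392 m, so the parallel axis theorem gives I = 0.025176 + (0.669)(0.392)² = 0.12798 kg·m².
Thin rod: I_cm = (1/12)ML² = (1/12)(2.44)(0.182)² = 0.0067352 kg·m²; centre at d = 0.428 m, so the parallel axis theorem gives I = 0.0067352 + (2.44)(0.428)² = 0.4537 kg·m².
Total I = 0.83322 + 0.31567 + 0.12798 + 0.4537 = 1.7306 kg·m².

1.73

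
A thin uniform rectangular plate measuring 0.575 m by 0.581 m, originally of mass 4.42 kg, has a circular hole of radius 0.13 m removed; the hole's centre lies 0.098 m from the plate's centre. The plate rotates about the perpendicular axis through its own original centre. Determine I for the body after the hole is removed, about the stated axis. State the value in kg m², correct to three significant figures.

Unpierced body about its centre: I₀ = (1/12)M(a²+b²) = (1/12)(4.42)[(0.575)² + (0.581)²] = 0.24612 kg m².
The removed disk has mass m = M·πr²/(ab) = (4.42)·π(0.13)²/(0.575·0.581) = 0.70245 kg (same uniform areal density).
Its moment of inertia about the rotation axis (parallel-axis theorem): I_hole = (1/2)mr² + md² = (1/2)(0.70245)(0.13)² + (0.70245)(0.098)² = 0.012682 kg m².
Treating the hole as negative mass, I = I₀ − I_hole = 0.24612 − 0.012682 = 0.23343 kg m².

0.233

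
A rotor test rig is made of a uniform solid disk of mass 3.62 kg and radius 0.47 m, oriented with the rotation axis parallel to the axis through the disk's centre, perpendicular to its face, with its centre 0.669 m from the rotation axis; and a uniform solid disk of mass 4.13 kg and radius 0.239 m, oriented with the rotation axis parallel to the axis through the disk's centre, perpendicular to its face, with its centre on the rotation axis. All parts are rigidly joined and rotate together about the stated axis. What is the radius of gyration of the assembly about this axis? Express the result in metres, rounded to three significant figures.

0.525

Solid disk: I_cm = (1/2)MR² = (1/2)(3.62)(0.47)² = 0.39983 kg m^2; centre at d = 0.669 m, so I = I_cm + Md² gives I = 0.39983 + (3.62)(0.669)² = 2.02 kg m^2.
Solid disk: I_cm = (1/2)MR² = (1/2)(4.13)(0.239)² = 0.11795 kg m^2; axis through the centre, so I = 0.11795 kg m^2.
Total I = 2.138 kg m^2; total mass M = 7.75 kg.
k = √(I/M) = √(2.138/7.75) = 0.52523 m.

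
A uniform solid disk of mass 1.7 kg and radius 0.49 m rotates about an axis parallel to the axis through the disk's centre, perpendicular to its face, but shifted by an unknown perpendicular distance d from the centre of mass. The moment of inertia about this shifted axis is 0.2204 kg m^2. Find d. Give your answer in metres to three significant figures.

About the centre-of-mass axis, I_cm = (1/2)MR² = (1/2)(1.7)(0.49)² = 0.20408 kg m^2.
Parallel axis theorem: I = I_cm + Md², so Md² = 0.2204 − 0.20408 = 0.016315 kg m^2.
d = √(0.016315 / 1.7) = 0.097965 m.

0.0980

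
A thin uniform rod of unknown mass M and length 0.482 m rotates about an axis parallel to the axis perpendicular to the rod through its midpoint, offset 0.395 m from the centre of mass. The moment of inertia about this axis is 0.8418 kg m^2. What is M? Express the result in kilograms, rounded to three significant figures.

4.80

I = I_cm + Md² = (1/12)ML² + Md² = M·[0.0833333·(0.482)² + (0.395)²] = M·0.17539.
So M = 0.8418 / 0.17539 = 4.7997 kg.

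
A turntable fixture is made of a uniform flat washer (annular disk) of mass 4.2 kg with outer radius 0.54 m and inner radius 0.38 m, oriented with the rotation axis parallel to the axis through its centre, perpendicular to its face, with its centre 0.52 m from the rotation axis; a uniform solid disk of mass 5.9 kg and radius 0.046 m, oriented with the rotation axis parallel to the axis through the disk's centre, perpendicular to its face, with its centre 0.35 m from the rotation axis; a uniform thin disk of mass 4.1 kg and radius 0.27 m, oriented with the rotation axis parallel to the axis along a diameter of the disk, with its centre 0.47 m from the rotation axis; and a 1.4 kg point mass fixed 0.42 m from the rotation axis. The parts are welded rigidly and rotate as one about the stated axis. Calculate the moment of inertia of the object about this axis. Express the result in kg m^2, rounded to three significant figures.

4.01

Annular disk: I_cm = (1/2)M(R²+r²) = (1/2)(4.2)[(0.54)² + (0.38)²] = 0.9156 kg m^2; centre at d = 0.52 m, so I = I_cm + Md² gives I = 0.9156 + (4.2)(0.52)² = 2.0513 kg m^2.
Solid disk: I_cm = (1/2)MR² = (1/2)(5.9)(0.046)² = 0.0062422 kg m^2; centre at d = 0.35 m, so I = I_cm + Md² gives I = 0.0062422 + (5.9)(0.35)² = 0.72899 kg m^2.
Thin disk: I_cm = (1/4)MR² = (1/4)(4.1)(0.27)² = 0.074722 kg m^2; centre at d = 0.47 m, so I = I_cm + Md² gives I = 0.074722 + (4.1)(0.47)² = 0.98041 kg m^2.
Point mass: I_cm = 0; centre at d = 0.42 m, so I = I_cm + Md² gives I = 0 + (1.4)(0.42)² = 0.24696 kg m^2.
Total I = 2.0513 + 0.72899 + 0.98041 + 0.24696 = 4.0076 kg m^2.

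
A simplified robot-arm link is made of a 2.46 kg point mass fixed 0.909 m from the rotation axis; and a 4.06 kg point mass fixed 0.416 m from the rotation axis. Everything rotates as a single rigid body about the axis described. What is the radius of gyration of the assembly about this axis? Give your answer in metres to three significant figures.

Point mass: I_cm = 0; centre at d = 0.909 m, so I = I_cm + Md² gives I = 0 + (2.46)(0.909)² = 2.0327 kg m^2.
Point mass: I_cm = 0; centre at d = 0.416 m, so I = I_cm + Md² gives I = 0 + (4.06)(0.416)² = 0.70261 kg m^2.
Total I = 2.7353 kg m^2; total mass M = 6.52 kg.
k = √(I/M) = √(2.7353/6.52) = 0.6477 m.

0.648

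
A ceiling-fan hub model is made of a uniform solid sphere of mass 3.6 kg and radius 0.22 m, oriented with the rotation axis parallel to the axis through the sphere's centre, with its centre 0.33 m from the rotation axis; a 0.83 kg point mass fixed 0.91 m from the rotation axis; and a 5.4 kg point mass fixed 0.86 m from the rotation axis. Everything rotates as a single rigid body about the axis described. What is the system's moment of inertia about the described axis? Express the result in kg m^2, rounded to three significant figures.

5.14

Solid sphere: I_cm = (2/5)MR² = (2/5)(3.6)(0.22)² = 0.069696 kg m^2; centre at d = 0.33 m, so I = I_cm + Md² gives I = 0.069696 + (3.6)(0.33)² = 0.46174 kg m^2.
Point mass: I_cm = 0; centre at d = 0.91 m, so I = I_cm + Md² gives I = 0 + (0.83)(0.91)² = 0.68732 kg m^2.
Point mass: I_cm = 0; centre at d = 0.86 m, so I = I_cm + Md² gives I = 0 + (5.4)(0.86)² = 3.9938 kg m^2.
Total I = 0.46174 + 0.68732 + 3.9938 = 5.1429 kg m^2.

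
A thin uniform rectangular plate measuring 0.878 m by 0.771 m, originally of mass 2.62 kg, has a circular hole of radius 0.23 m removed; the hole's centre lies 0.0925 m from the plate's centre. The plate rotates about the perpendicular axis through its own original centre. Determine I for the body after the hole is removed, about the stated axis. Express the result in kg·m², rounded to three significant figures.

Unpierced body about its centre: I₀ = (1/12)M(a²+b²) = (1/12)(2.62)[(0.878)² + (0.771)²] = 0.2981 kg·m².
The removed disk has mass m = M·πr²/(ab) = (2.62)·π(0.23)²/(0.878·0.771) = 0.64322 kg (same uniform areal density).
Its moment of inertia about the rotation axis (parallel-axis theorem): I_hole = (1/2)mr² + md² = (1/2)(0.64322)(0.23)² + (0.64322)(0.0925)² = 0.022517 kg·m².
Treating the hole as negative mass, I = I₀ − I_hole = 0.2981 − 0.022517 = 0.27558 kg·m².

0.276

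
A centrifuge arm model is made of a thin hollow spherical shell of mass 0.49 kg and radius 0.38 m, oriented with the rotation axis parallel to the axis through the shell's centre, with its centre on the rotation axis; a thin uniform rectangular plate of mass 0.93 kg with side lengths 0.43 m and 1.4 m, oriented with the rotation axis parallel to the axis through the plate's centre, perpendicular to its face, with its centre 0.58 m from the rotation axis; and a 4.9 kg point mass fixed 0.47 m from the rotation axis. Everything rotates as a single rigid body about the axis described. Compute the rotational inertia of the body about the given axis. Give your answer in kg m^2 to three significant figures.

Spherical shell: I_cm = (2/3)MR² = (2/3)(0.49)(0.38)² = 0.047171 kg m^2; axis through the centre, so I = 0.047171 kg m^2.
Rectangular plate: I_cm = (1/12)M(a²+b²) = (1/12)(0.93)[(0.43)² + (1.4)²] = 0.16623 kg m^2; centre at d = 0.58 m, so the parallel axis theorem gives I = 0.16623 + (0.93)(0.58)² = 0.47908 kg m^2.
Point mass: I_cm = 0; centre at d = 0.47 m, so the parallel axis theorem gives I = 0 + (4.9)(0.47)² = 1.0824 kg m^2.
Total I = 0.047171 + 0.47908 + 1.0824 = 1.6087 kg m^2.

1.61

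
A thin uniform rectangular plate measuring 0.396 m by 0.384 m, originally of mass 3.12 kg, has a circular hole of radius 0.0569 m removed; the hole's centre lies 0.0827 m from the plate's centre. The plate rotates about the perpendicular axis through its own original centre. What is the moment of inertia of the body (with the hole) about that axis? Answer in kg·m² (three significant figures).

Unpierced body about its centre: I₀ = (1/12)M(a²+b²) = (1/12)(3.12)[(0.396)² + (0.384)²] = 0.079111 kg·m².
The removed disk has mass m = M·πr²/(ab) = (3.12)·π(0.0569)²/(0.396·0.384) = 0.20869 kg (same uniform areal density).
Its moment of inertia about the rotation axis (parallel-axis theorem): I_hole = (1/2)mr² + md² = (1/2)(0.20869)(0.0569)² + (0.20869)(0.0827)² = 0.0017651 kg·m².
Treating the hole as negative mass, I = I₀ − I_hole = 0.079111 − 0.0017651 = 0.077346 kg·m².

0.0773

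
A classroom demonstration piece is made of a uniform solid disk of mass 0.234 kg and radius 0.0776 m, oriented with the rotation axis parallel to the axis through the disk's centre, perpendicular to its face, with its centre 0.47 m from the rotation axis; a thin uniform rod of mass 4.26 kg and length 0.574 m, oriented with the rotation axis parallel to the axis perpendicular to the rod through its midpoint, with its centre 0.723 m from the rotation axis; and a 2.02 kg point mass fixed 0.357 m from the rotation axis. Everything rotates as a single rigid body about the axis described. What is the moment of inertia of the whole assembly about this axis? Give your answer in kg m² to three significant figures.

2.65

Solid disk: I_cm = (1/2)MR² = (1/2)(0.234)(0.0776)² = 0.00070455 kg m²; centre at d = 0.47 m, so the parallel axis theorem gives I = 0.00070455 + (0.234)(0.47)² = 0.052395 kg m².
Thin rod: I_cm = (1/12)ML² = (1/12)(4.26)(0.574)² = 0.11696 kg m²; centre at d = 0.723 m, so the parallel axis theorem gives I = 0.11696 + (4.26)(0.723)² = 2.3438 kg m².
Point mass: I_cm = 0; centre at d = 0.357 m, so the parallel axis theorem gives I = 0 + (2.02)(0.357)² = 0.25745 kg m².
Total I = 0.052395 + 2.3438 + 0.25745 = 2.6536 kg m².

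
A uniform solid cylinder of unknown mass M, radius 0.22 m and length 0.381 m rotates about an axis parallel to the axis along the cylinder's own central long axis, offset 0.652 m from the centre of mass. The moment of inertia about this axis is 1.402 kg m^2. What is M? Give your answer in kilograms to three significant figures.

3.12

I = I_cm + Md² = (1/2)MR² + Md² = M·[0.5·(0.22)² + (0.652)²] = M·0.4493.
So M = 1.402 / 0.4493 = 3.1204 kg.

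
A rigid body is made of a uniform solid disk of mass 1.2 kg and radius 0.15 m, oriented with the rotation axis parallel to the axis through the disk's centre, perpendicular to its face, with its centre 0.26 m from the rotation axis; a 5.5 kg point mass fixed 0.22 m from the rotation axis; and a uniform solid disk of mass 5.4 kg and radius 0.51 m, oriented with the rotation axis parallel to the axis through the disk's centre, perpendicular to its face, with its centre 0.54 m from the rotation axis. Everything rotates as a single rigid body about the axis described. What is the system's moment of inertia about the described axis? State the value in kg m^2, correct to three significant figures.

2.64

Solid disk: I_cm = (1/2)MR² = (1/2)(1.2)(0.15)² = 0.0135 kg m^2; centre at d = 0.26 m, so the parallel axis theorem gives I = 0.0135 + (1.2)(0.26)² = 0.09462 kg m^2.
Point mass: I_cm = 0; centre at d = 0.22 m, so the parallel axis theorem gives I = 0 + (5.5)(0.22)² = 0.2662 kg m^2.
Solid disk: I_cm = (1/2)MR² = (1/2)(5.4)(0.51)² = 0.70227 kg m^2; centre at d = 0.54 m, so the parallel axis theorem gives I = 0.70227 + (5.4)(0.54)² = 2.2769 kg m^2.
Total I = 0.09462 + 0.2662 + 2.2769 = 2.6377 kg m^2.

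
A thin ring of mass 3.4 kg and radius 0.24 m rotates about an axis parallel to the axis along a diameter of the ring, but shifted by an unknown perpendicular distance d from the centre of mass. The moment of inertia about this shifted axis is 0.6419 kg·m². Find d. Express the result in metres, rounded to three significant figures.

About the centre-of-mass axis, I_cm = (1/2)MR² = (1/2)(3.4)(0.24)² = 0.09792 kg·m².
Parallel axis theorem: I = I_cm + Md², so Md² = 0.6419 − 0.09792 = 0.54398 kg·m².
d = √(0.54398 / 3.4) = 0.39999 m.

0.400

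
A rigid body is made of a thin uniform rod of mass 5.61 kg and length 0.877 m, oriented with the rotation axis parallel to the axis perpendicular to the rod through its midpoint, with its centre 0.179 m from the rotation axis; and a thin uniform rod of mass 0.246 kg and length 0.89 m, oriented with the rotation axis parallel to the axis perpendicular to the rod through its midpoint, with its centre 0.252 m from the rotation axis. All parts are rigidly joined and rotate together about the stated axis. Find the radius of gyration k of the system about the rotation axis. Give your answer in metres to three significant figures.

0.312

Thin rod: I_cm = (1/12)ML² = (1/12)(5.61)(0.877)² = 0.35957 kg m²; centre at d = 0.179 m, so I = I_cm + Md² gives I = 0.35957 + (5.61)(0.179)² = 0.53932 kg m².
Thin rod: I_cm = (1/12)ML² = (1/12)(0.246)(0.89)² = 0.016238 kg m²; centre at d = 0.252 m, so I = I_cm + Md² gives I = 0.016238 + (0.246)(0.252)² = 0.03186 kg m².
Total I = 0.57118 kg m²; total mass M = 5.856 kg.
k = √(I/M) = √(0.57118/5.856) = 0.31231 m.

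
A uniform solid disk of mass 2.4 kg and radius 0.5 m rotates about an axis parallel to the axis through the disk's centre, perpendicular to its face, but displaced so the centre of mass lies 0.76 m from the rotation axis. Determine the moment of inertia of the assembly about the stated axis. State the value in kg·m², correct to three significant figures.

1.69

I_cm = (1/2)MR² = (1/2)(2.4)(0.5)² = 0.3 kg·m²; centre at d = 0.76 m, so I = I_cm + Md² gives I = 0.3 + (2.4)(0.76)² = 1.6862 kg·m².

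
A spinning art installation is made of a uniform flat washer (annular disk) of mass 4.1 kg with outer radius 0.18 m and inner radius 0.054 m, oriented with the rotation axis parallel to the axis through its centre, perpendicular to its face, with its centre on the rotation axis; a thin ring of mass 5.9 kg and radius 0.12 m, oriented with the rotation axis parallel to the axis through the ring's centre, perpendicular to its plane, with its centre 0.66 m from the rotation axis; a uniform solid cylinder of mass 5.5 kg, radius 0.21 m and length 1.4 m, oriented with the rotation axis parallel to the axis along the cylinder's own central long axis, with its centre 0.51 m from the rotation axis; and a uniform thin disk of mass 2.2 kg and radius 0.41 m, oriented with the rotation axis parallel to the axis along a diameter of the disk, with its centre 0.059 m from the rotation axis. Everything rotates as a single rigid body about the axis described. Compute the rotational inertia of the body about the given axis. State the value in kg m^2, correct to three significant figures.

4.38

Annular disk: I_cm = (1/2)M(R²+r²) = (1/2)(4.1)[(0.18)² + (0.054)²] = 0.072398 kg m^2; axis through the centre, so I = 0.072398 kg m^2.
Thin ring: I_cm = MR² = (5.9)(0.12)² = 0.08496 kg m^2; centre at d = 0.66 m, so the parallel axis theorem gives I = 0.08496 + (5.9)(0.66)² = 2.655 kg m^2.
Solid cylinder: I_cm = (1/2)MR² = (1/2)(5.5)(0.21)² = 0.12127 kg m^2; centre at d = 0.51 m, so the parallel axis theorem gives I = 0.12127 + (5.5)(0.51)² = 1.5518 kg m^2.
Thin disk: I_cm = (1/4)MR² = (1/4)(2.2)(0.41)² = 0.092455 kg m^2; centre at d = 0.059 m, so the parallel axis theorem gives I = 0.092455 + (2.2)(0.059)² = 0.10011 kg m^2.
Total I = 0.072398 + 2.655 + 1.5518 + 0.10011 = 4.3793 kg m^2.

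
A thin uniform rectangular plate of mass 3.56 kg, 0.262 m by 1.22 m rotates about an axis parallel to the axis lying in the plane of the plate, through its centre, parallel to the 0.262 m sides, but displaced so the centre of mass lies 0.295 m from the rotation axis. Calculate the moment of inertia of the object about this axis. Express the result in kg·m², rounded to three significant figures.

I_cm = (1/12)Mb² = (1/12)(3.56)(1.22)² = 0.44156 kg·m²; centre at d = 0.295 m, so I = I_cm + Md² gives I = 0.44156 + (3.56)(0.295)² = 0.75137 kg·m².

0.751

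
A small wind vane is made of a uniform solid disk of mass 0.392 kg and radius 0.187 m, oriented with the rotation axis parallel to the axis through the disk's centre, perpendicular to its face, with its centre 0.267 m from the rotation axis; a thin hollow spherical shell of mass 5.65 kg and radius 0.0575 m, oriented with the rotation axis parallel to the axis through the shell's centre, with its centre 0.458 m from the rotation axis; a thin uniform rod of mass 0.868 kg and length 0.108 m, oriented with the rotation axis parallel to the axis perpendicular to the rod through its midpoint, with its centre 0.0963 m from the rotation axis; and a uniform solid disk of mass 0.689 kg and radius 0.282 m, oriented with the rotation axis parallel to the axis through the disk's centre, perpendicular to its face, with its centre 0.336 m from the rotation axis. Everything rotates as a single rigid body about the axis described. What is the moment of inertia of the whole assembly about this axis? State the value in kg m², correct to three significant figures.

1.35

Solid disk: I_cm = (1/2)MR² = (1/2)(0.392)(0.187)² = 0.0068539 kg m²; centre at d = 0.267 m, so the parallel axis theorem gives I = 0.0068539 + (0.392)(0.267)² = 0.034799 kg m².
Spherical shell: I_cm = (2/3)MR² = (2/3)(5.65)(0.0575)² = 0.012454 kg m²; centre at d = 0.458 m, so the parallel axis theorem gives I = 0.012454 + (5.65)(0.458)² = 1.1976 kg m².
Thin rod: I_cm = (1/12)ML² = (1/12)(0.868)(0.108)² = 0.0008437 kg m²; centre at d = 0.0963 m, so the parallel axis theorem gives I = 0.0008437 + (0.868)(0.0963)² = 0.0088933 kg m².
Solid disk: I_cm = (1/2)MR² = (1/2)(0.689)(0.282)² = 0.027396 kg m²; centre at d = 0.336 m, so the parallel axis theorem gives I = 0.027396 + (0.689)(0.336)² = 0.10518 kg m².
Total I = 0.034799 + 1.1976 + 0.0088933 + 0.10518 = 1.3465 kg m².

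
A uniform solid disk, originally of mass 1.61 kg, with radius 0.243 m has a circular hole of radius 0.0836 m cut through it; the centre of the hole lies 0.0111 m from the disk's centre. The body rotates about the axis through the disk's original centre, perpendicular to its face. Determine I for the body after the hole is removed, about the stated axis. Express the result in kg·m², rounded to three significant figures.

Unpierced body about its centre: I₀ = (1/2)MR² = (1/2)(1.61)(0.243)² = 0.047534 kg·m².
The removed disk has mass m = M·(r/R)² = (1.61)(0.0836/0.243)² = 0.19056 kg (same uniform areal density).
Its moment of inertia about the rotation axis (parallel-axis theorem): I_hole = (1/2)mr² + md² = (1/2)(0.19056)(0.0836)² + (0.19056)(0.0111)² = 0.00068938 kg·m².
Treating the hole as negative mass, I = I₀ − I_hole = 0.047534 − 0.00068938 = 0.046845 kg·m².

0.0468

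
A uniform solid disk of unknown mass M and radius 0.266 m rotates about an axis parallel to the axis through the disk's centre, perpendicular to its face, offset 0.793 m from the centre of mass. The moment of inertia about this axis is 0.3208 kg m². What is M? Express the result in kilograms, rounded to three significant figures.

0.483

I = I_cm + Md² = (1/2)MR² + Md² = M·[0.5·(0.266)² + (0.793)²] = M·0.66423.
So M = 0.3208 / 0.66423 = 0.48297 kg.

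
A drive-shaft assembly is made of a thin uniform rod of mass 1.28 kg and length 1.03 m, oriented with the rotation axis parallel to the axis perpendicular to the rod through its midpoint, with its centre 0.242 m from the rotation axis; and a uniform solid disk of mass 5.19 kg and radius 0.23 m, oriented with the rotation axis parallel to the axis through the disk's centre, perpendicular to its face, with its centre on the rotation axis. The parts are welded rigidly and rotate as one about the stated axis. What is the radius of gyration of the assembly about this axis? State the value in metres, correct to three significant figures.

0.224

Thin rod: I_cm = (1/12)ML² = (1/12)(1.28)(1.03)² = 0.11316 kg m^2; centre at d = 0.242 m, so the parallel axis theorem gives I = 0.11316 + (1.28)(0.242)² = 0.18812 kg m^2.
Solid disk: I_cm = (1/2)MR² = (1/2)(5.19)(0.23)² = 0.13728 kg m^2; axis through the centre, so I = 0.13728 kg m^2.
Total I = 0.3254 kg m^2; total mass M = 6.47 kg.
k = √(I/M) = √(0.3254/6.47) = 0.22426 m.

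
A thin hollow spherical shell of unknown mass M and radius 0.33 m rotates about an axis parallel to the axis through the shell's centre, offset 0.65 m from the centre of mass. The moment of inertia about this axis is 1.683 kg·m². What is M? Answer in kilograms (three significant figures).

3.40

I = I_cm + Md² = (2/3)MR² + Md² = M·[0.666667·(0.33)² + (0.65)²] = M·0.4951.
So M = 1.683 / 0.4951 = 3.3993 kg.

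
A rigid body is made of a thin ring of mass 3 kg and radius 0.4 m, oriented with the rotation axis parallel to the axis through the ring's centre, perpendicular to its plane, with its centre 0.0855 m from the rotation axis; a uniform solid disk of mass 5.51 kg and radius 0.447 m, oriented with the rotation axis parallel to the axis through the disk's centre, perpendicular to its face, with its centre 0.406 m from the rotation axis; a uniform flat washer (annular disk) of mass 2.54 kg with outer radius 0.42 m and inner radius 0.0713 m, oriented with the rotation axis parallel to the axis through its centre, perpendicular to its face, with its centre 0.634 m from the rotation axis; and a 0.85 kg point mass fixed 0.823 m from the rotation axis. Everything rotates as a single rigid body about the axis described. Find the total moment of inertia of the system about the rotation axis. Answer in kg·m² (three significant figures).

Thin ring: I_cm = MR² = (3)(0.4)² = 0.48 kg·m²; centre at d = 0.0855 m, so the parallel axis theorem gives I = 0.48 + (3)(0.0855)² = 0.50193 kg·m².
Solid disk: I_cm = (1/2)MR² = (1/2)(5.51)(0.447)² = 0.55047 kg·m²; centre at d = 0.406 m, so the parallel axis theorem gives I = 0.55047 + (5.51)(0.406)² = 1.4587 kg·m².
Annular disk: I_cm = (1/2)M(R²+r²) = (1/2)(2.54)[(0.42)² + (0.0713)²] = 0.23048 kg·m²; centre at d = 0.634 m, so the parallel axis theorem gives I = 0.23048 + (2.54)(0.634)² = 1.2515 kg·m².
Point mass: I_cm = 0; centre at d = 0.823 m, so the parallel axis theorem gives I = 0 + (0.85)(0.823)² = 0.57573 kg·m².
Total I = 0.50193 + 1.4587 + 1.2515 + 0.57573 = 3.7878 kg·m².

3.79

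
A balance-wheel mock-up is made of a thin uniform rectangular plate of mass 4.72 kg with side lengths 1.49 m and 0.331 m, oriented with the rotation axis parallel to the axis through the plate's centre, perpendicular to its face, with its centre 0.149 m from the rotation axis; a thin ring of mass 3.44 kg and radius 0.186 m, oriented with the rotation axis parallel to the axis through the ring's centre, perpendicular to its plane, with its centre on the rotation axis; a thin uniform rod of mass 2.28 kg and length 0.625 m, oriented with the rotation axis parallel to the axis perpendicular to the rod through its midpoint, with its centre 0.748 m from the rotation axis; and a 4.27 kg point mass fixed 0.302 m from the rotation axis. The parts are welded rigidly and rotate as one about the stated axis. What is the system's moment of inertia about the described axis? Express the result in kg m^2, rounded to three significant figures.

Rectangular plate: I_cm = (1/12)M(a²+b²) = (1/12)(4.72)[(1.49)² + (0.331)²] = 0.91633 kg m^2; centre at d = 0.149 m, so I = I_cm + Md² gives I = 0.91633 + (4.72)(0.149)² = 1.0211 kg m^2.
Thin ring: I_cm = MR² = (3.44)(0.186)² = 0.11901 kg m^2; axis through the centre, so I = 0.11901 kg m^2.
Thin rod: I_cm = (1/12)ML² = (1/12)(2.28)(0.625)² = 0.074219 kg m^2; centre at d = 0.748 m, so I = I_cm + Md² gives I = 0.074219 + (2.28)(0.748)² = 1.3499 kg m^2.
Point mass: I_cm = 0; centre at d = 0.302 m, so I = I_cm + Md² gives I = 0 + (4.27)(0.302)² = 0.38944 kg m^2.
Total I = 1.0211 + 0.11901 + 1.3499 + 0.38944 = 2.8795 kg m^2.

2.88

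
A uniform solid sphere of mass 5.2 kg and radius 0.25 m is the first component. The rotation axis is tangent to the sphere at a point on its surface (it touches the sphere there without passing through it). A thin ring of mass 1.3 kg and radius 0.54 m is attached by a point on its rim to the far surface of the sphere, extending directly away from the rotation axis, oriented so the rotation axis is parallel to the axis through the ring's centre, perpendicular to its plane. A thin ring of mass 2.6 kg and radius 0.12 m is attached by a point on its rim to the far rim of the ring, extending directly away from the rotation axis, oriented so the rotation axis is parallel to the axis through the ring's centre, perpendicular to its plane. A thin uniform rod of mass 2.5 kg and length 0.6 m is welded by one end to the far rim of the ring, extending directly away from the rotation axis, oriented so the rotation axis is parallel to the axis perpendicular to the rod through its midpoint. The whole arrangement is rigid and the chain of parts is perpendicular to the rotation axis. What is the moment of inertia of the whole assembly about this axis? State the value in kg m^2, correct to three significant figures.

21.1

Solid sphere: I_cm = (2/5)MR² = (2/5)(5.2)(0.25)² = 0.13 kg m^2; centre at d = 0.25 m, so the parallel axis theorem gives I = 0.13 + (5.2)(0.25)² = 0.455 kg m^2.
Thin ring: I_cm = MR² = (1.3)(0.54)² = 0.37908 kg m^2; centre at d = 0.25 + 0.25 + 0.54 = 1.04 m, so the parallel axis theorem gives I = 0.37908 + (1.3)(1.04)² = 1.7852 kg m^2.
Thin ring: I_cm = MR² = (2.6)(0.12)² = 0.03744 kg m^2; centre at d = 0.25 + 0.25 + 0.54 + 0.54 + 0.12 = 1.7 m, so the parallel axis theorem gives I = 0.03744 + (2.6)(1.7)² = 7.5514 kg m^2.
Thin rod: I_cm = (1/12)ML² = (1/12)(2.5)(0.6)² = 0.075 kg m^2; centre at d = 0.25 + 0.25 + 0.54 + 0.54 + 0.12 + 0.12 + 0.3 = 2.12 m, so the parallel axis theorem gives I = 0.075 + (2.5)(2.12)² = 11.311 kg m^2.
Total I = 0.455 + 1.7852 + 7.5514 + 11.311 = 21.103 kg m^2.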